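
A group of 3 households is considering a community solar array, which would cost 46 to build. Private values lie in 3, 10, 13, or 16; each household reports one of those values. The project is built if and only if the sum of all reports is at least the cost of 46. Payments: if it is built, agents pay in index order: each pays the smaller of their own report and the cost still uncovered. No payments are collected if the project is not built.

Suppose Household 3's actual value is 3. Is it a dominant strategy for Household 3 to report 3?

Check each profile of the others' reports and compare truth against every alternative report.
Others report (3, 3): truth gives 0, best alternative gives 0.
Others report (3, 10): truth gives 0, best alternative gives 0.
Others report (3, 13): truth gives 0, best alternative gives 0.
Others report (3, 16): truth gives 0, best alternative gives 0.
Others report (10, 3): truth gives 0, best alternative gives 0.
Others report (10, 10): truth gives 0, best alternative gives 0.
(Remaining 10 profiles checked similarly; truth is weakly best in each.)
In every case the truthful report is at least as good as any alternative, so it is a dominant strategy.

Yes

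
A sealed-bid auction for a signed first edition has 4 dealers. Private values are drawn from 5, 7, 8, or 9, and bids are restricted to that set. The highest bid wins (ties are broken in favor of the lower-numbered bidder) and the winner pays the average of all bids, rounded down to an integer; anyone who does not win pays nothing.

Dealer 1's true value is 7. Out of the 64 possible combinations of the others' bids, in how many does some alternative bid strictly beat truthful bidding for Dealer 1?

Others bid (5, 5, 8): truth gives 0; bid 8 gives 1 > 0. Violating.
Others bid (5, 8, 5): truth gives 0; bid 8 gives 1 > 0. Violating.
Others bid (8, 5, 5): truth gives 0; bid 8 gives 1 > 0. Violating.
Others bid (5, 5, 5): truth gives 2; no alternative beats it.
Others bid (5, 5, 7): truth gives 1; no alternative beats it.
(Checking all 64 profiles: 3 have a profitable deviation, 61 do not.)

3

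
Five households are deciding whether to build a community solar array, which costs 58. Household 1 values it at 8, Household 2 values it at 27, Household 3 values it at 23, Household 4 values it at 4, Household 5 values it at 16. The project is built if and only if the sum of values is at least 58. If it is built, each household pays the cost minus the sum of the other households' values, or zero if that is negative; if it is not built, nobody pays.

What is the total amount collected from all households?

10

Total value 78 ≥ cost 58, so it is built.
Household 1: others sum to 70; max(0, 58 - 70) = 0.
Household 2: others sum to 51; max(0, 58 - 51) = 7.
Household 3: others sum to 55; max(0, 58 - 55) = 3.
Household 4: others sum to 74; max(0, 58 - 74) = 0.
Household 5: others sum to 62; max(0, 58 - 62) = 0.
Total collected = 0 + 7 + 3 + 0 + 0 = 10.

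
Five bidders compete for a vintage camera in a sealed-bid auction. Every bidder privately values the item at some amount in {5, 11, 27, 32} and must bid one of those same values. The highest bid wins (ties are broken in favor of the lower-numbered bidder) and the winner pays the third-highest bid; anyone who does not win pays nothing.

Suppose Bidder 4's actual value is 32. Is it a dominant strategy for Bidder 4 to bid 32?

Yes

Check each profile of the others' bids and compare truth against every alternative bid.
Others bid (5, 5, 5, 32): truth gives 27, best alternative gives 0.
Others bid (5, 5, 27, 5): truth gives 27, best alternative gives 0.
Others bid (5, 27, 5, 5): truth gives 27, best alternative gives 0.
Others bid (27, 5, 5, 5): truth gives 27, best alternative gives 0.
Others bid (5, 5, 11, 32): truth gives 21, best alternative gives 0.
Others bid (5, 5, 27, 11): truth gives 21, best alternative gives 0.
(Remaining 250 profiles checked similarly; truth is weakly best in each.)
In every case the truthful bid is at least as good as any alternative, so it is a dominant strategy.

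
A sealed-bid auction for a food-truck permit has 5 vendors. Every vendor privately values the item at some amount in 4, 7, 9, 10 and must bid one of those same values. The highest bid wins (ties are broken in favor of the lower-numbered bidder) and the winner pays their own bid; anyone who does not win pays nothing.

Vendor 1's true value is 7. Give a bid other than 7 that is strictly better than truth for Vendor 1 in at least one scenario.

Suppose Vendor 2 bids 4, Vendor 3 bids 4, Vendor 4 bids 4 and Vendor 5 bids 4.
Bid 7: wins, pays 7, utility 7 - 7 = 0.
Bid 4: wins, pays 4, utility 7 - 4 = 3.
So bidding 4 beats truth here (3 > 0).

4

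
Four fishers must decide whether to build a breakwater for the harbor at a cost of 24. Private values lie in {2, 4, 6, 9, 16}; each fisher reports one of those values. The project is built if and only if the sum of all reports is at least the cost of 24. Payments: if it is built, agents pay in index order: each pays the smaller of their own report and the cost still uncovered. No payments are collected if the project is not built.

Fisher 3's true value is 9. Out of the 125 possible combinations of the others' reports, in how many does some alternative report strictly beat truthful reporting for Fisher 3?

Others report (2, 2, 16): truth gives 0; report 4 gives 5 > 0. Violating.
Others report (2, 4, 16): truth gives 0; report 2 gives 7 > 0. Violating.
Others report (2, 6, 16): truth gives 0; report 2 gives 7 > 0. Violating.
Others report (2, 9, 9): truth gives 0; report 4 gives 5 > 0. Violating.
Others report (2, 2, 2): truth gives 0; no alternative beats it.
Others report (2, 2, 4): truth gives 0; no alternative beats it.
(Checking all 125 profiles: 56 have a profitable deviation, 69 do not.)

56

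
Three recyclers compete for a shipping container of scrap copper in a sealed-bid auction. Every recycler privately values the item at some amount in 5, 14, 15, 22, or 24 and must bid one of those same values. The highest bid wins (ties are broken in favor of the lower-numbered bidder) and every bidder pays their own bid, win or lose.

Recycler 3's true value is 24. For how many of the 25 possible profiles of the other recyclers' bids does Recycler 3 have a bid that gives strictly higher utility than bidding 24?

18

Others bid (5, 5): truth gives 0; bid 14 gives 10 > 0. Violating.
Others bid (5, 14): truth gives 0; bid 15 gives 9 > 0. Violating.
Others bid (5, 15): truth gives 0; bid 22 gives 2 > 0. Violating.
Others bid (5, 24): truth gives -24; bid 5 gives -5 > -24. Violating.
Others bid (5, 22): truth gives 0; no alternative beats it.
Others bid (14, 22): truth gives 0; no alternative beats it.
(Checking all 25 profiles: 18 have a profitable deviation, 7 do not.)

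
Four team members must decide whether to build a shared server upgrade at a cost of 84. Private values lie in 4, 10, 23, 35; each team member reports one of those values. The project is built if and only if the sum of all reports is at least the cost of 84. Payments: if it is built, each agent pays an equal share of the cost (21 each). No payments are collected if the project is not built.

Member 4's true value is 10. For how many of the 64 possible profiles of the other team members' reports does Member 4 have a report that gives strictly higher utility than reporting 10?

Others report (4, 35, 35): truth gives -11; report 4 gives 0 > -11. Violating.
Others report (35, 4, 35): truth gives -11; report 4 gives 0 > -11. Violating.
Others report (35, 35, 4): truth gives -11; report 4 gives 0 > -11. Violating.
Others report (4, 4, 4): truth gives 0; no alternative beats it.
Others report (4, 4, 10): truth gives 0; no alternative beats it.
(Checking all 64 profiles: 3 have a profitable deviation, 61 do not.)

3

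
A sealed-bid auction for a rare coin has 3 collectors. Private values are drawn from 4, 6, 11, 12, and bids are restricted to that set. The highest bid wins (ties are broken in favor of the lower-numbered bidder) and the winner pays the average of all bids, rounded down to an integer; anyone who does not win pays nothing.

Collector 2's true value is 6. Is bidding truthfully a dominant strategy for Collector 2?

Check each profile of the others' bids and compare truth against every alternative bid.
Others bid (4, 4): truth gives 2, best alternative gives 0.
Others bid (4, 6): truth gives 1, best alternative gives 0.
Others bid (4, 11): truth gives 0, best alternative gives 0.
Others bid (4, 12): truth gives 0, best alternative gives 0.
Others bid (6, 4): truth gives 0, best alternative gives 0.
Others bid (6, 6): truth gives 0, best alternative gives 0.
(Remaining 10 profiles checked similarly; truth is weakly best in each.)
In every case the truthful bid is at least as good as any alternative, so it is a dominant strategy.

Yes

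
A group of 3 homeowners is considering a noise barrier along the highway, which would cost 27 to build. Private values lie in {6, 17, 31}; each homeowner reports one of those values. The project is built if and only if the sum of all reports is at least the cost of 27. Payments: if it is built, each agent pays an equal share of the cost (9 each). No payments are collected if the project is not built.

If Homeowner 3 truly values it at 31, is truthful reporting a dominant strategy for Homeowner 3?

Check each profile of the others' reports and compare truth against every alternative report.
Others report (6, 6): truth gives 22, best alternative gives 22.
Others report (6, 17): truth gives 22, best alternative gives 22.
Others report (6, 31): truth gives 22, best alternative gives 22.
Others report (17, 6): truth gives 22, best alternative gives 22.
Others report (17, 17): truth gives 22, best alternative gives 22.
Others report (17, 31): truth gives 22, best alternative gives 22.
(Remaining 3 profiles checked similarly; truth is weakly best in each.)
In every case the truthful report is at least as good as any alternative, so it is a dominant strategy.

Yes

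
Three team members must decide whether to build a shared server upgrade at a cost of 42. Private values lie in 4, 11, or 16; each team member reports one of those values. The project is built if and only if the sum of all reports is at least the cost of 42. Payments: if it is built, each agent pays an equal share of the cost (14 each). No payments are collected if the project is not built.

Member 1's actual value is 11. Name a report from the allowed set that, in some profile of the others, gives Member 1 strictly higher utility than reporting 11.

Suppose Member 2 reports 16 and Member 3 reports 16.
Report 11: project built, pays 14, utility 11 - 14 = -3.
Report 4: project not built, utility 0.
So reporting 4 beats truth here (0 > -3).

4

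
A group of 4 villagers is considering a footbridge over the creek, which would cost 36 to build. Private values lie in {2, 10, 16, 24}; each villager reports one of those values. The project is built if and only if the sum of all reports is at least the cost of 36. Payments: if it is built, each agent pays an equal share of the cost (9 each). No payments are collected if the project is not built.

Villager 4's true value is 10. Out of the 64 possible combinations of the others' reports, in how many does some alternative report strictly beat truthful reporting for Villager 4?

9

Others report (2, 2, 10): truth gives 0; report 24 gives 1 > 0. Violating.
Others report (2, 2, 16): truth gives 0; report 16 gives 1 > 0. Violating.
Others report (2, 10, 2): truth gives 0; report 24 gives 1 > 0. Violating.
Others report (2, 10, 10): truth gives 0; report 16 gives 1 > 0. Violating.
Others report (2, 2, 2): truth gives 0; no alternative beats it.
Others report (2, 2, 24): truth gives 1; no alternative beats it.
(Checking all 64 profiles: 9 have a profitable deviation, 55 do not.)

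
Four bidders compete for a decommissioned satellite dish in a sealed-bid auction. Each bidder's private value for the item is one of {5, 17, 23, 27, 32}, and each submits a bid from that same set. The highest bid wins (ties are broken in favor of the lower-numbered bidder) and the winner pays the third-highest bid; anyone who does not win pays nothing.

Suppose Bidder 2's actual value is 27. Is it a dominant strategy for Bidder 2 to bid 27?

Consider the case where Bidder 1 bids 5, Bidder 3 bids 5 and Bidder 4 bids 32.
Truthful bid 27: loses, pays 0, utility 0.
Bid 32 instead: wins, pays 5, utility 27 - 5 = 22.
Since 22 > 0, bidding 32 is strictly better here, so truthful bidding is not dominant.

No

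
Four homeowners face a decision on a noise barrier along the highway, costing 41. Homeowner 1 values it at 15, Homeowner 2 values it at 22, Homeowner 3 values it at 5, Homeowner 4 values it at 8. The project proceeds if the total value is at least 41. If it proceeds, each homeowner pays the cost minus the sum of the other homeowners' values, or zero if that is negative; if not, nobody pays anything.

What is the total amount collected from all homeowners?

19

Total value 50 ≥ cost 41, so it is built.
Homeowner 1: others sum to 35; max(0, 41 - 35) = 6.
Homeowner 2: others sum to 28; max(0, 41 - 28) = 13.
Homeowner 3: others sum to 45; max(0, 41 - 45) = 0.
Homeowner 4: others sum to 42; max(0, 41 - 42) = 0.
Total collected = 6 + 13 + 0 + 0 = 19.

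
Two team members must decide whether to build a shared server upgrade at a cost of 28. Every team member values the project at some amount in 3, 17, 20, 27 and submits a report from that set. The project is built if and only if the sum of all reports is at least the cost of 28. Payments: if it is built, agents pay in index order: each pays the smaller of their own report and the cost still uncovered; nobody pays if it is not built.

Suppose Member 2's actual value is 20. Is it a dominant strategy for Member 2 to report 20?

Yes

Check each profile of the others' reports and compare truth against every alternative report.
Others report (27): truth gives 19, best alternative gives 19.
Others report (20): truth gives 12, best alternative gives 12.
Others report (17): truth gives 9, best alternative gives 9.
Others report (3): truth gives 0, best alternative gives 0.
In every case the truthful report is at least as good as any alternative, so it is a dominant strategy.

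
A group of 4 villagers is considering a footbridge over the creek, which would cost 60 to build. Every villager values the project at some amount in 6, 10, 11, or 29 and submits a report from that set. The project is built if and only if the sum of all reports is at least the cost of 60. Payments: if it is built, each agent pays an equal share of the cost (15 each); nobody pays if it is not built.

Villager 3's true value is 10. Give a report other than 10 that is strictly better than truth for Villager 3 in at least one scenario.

6

Suppose Villager 1 reports 10, Villager 2 reports 11 and Villager 4 reports 29.
Report 10: project built, pays 15, utility 10 - 15 = -5.
Report 6: project not built, utility 0.
So reporting 6 beats truth here (0 > -5).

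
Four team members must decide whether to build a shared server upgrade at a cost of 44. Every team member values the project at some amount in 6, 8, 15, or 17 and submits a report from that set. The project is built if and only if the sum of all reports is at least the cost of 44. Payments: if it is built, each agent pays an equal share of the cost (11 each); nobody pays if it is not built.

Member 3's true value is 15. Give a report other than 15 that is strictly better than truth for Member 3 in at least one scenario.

17

Suppose Member 1 reports 6, Member 2 reports 6 and Member 4 reports 15.
Report 15: project not built, utility 0.
Report 17: project built, pays 11, utility 15 - 11 = 4.
So reporting 17 beats truth here (4 > 0).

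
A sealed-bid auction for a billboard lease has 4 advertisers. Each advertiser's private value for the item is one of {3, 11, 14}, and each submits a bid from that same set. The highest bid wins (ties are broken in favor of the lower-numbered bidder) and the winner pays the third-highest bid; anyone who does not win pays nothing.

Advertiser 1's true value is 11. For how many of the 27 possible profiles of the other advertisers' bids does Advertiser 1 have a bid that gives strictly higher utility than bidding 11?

Others bid (3, 3, 14): truth gives 0; bid 14 gives 8 > 0. Violating.
Others bid (3, 14, 3): truth gives 0; bid 14 gives 8 > 0. Violating.
Others bid (14, 3, 3): truth gives 0; bid 14 gives 8 > 0. Violating.
Others bid (3, 3, 3): truth gives 8; no alternative beats it.
Others bid (3, 3, 11): truth gives 8; no alternative beats it.
(Checking all 27 profiles: 3 have a profitable deviation, 24 do not.)

3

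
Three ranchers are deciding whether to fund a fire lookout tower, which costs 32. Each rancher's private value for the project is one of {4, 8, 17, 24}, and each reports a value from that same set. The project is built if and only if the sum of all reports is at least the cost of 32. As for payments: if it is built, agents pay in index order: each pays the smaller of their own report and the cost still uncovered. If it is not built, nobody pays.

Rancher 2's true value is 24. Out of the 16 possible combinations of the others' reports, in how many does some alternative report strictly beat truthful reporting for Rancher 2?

Others report (4, 17): truth gives 0; report 17 gives 7 > 0. Violating.
Others report (4, 24): truth gives 0; report 4 gives 20 > 0. Violating.
Others report (8, 8): truth gives 0; report 17 gives 7 > 0. Violating.
Others report (8, 17): truth gives 0; report 8 gives 16 > 0. Violating.
Others report (4, 4): truth gives 0; no alternative beats it.
Others report (4, 8): truth gives 0; no alternative beats it.
(Checking all 16 profiles: 12 have a profitable deviation, 4 do not.)

12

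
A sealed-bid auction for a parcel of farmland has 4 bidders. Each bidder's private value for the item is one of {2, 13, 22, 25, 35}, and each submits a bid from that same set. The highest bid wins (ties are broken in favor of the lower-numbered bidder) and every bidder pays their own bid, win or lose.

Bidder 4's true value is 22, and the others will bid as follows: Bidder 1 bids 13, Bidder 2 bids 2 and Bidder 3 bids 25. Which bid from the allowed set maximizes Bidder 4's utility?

2

Bid 2: loses but pays 2, utility -2.
Bid 13: loses but pays 13, utility -13.
Bid 22: loses but pays 22, utility -22.
Bid 25: loses but pays 25, utility -25.
Bid 35: wins, pays 35, utility 22 - 35 = -13.
The best choice is 2 with utility -2.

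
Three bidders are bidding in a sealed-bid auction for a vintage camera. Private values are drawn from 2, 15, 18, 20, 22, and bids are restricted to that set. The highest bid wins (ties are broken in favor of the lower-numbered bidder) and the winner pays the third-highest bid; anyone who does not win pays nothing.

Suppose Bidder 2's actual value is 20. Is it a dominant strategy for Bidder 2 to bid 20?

No

Consider the case where Bidder 1 bids 2 and Bidder 3 bids 22.
Truthful bid 20: loses, pays 0, utility 0.
Bid 22 instead: wins, pays 2, utility 20 - 2 = 18.
Since 18 > 0, bidding 22 is strictly better here, so truthful bidding is not dominant.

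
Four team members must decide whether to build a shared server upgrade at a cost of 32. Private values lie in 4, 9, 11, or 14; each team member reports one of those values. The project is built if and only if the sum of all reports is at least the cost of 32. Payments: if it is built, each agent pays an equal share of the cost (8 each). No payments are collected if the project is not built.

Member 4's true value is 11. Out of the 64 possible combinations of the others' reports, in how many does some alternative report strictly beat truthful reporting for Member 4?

3

Others report (4, 4, 11): truth gives 0; report 14 gives 3 > 0. Violating.
Others report (4, 11, 4): truth gives 0; report 14 gives 3 > 0. Violating.
Others report (11, 4, 4): truth gives 0; report 14 gives 3 > 0. Violating.
Others report (4, 4, 4): truth gives 0; no alternative beats it.
Others report (4, 4, 9): truth gives 0; no alternative beats it.
(Checking all 64 profiles: 3 have a profitable deviation, 61 do not.)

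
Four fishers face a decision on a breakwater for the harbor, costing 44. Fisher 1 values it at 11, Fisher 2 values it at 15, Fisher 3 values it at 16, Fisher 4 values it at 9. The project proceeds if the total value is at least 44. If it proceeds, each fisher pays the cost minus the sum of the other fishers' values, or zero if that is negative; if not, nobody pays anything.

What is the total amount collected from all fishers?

Total value 51 ≥ cost 44, so it is built.
Fisher 1: others sum to 40; max(0, 44 - 40) = 4.
Fisher 2: others sum to 36; max(0, 44 - 36) = 8.
Fisher 3: others sum to 35; max(0, 44 - 35) = 9.
Fisher 4: others sum to 42; max(0, 44 - 42) = 2.
Total collected = 4 + 8 + 9 + 2 = 23.

23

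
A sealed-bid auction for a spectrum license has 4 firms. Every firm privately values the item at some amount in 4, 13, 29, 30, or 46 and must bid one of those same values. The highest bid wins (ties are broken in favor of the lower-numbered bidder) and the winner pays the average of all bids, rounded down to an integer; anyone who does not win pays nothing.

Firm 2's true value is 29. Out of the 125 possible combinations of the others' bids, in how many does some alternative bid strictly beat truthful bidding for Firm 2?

Others bid (4, 4, 4): truth gives 19; bid 13 gives 23 > 19. Violating.
Others bid (4, 4, 13): truth gives 17; bid 13 gives 21 > 17. Violating.
Others bid (4, 4, 30): truth gives 0; bid 30 gives 12 > 0. Violating.
Others bid (4, 4, 46): truth gives 0; bid 46 gives 4 > 0. Violating.
Others bid (4, 4, 29): truth gives 13; no alternative beats it.
Others bid (4, 13, 29): truth gives 11; no alternative beats it.
(Checking all 125 profiles: 44 have a profitable deviation, 81 do not.)

44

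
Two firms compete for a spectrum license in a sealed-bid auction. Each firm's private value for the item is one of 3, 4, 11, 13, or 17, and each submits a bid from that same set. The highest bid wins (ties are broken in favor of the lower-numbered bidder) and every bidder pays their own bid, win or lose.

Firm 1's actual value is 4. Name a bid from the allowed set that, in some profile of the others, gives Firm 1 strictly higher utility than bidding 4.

3

Suppose Firm 2 bids 3.
Bid 4: wins, pays 4, utility 4 - 4 = 0.
Bid 3: wins, pays 3, utility 4 - 3 = 1.
So bidding 3 beats truth here (1 > 0).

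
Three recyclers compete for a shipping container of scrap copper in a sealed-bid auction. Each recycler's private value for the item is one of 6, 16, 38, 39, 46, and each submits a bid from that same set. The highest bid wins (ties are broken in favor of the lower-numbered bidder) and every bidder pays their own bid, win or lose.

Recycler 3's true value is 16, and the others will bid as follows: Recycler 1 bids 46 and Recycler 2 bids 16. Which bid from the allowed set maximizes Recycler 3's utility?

Bid 6: loses but pays 6, utility -6.
Bid 16: loses but pays 16, utility -16.
Bid 38: loses but pays 38, utility -38.
Bid 39: loses but pays 39, utility -39.
Bid 46: loses but pays 46, utility -46.
The best choice is 6 with utility -6.

6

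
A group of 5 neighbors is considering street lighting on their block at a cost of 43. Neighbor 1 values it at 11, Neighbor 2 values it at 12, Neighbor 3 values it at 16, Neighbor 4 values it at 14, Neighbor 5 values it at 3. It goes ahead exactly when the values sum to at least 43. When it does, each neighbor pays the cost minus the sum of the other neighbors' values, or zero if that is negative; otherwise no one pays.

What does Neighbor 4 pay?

Total value 56 ≥ cost 43, so the project is built.
The other neighbors' values sum to 42.
Cost minus that sum is 43 - 42 = 1.

1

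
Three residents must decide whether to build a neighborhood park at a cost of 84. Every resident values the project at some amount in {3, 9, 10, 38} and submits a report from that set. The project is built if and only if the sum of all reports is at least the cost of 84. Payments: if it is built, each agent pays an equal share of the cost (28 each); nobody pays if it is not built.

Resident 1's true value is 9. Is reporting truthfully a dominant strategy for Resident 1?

No

Consider the case where Resident 2 reports 38 and Resident 3 reports 38.
Truthful report 9: project built, pays 28, utility 9 - 28 = -19.
Report 3 instead: project not built, utility 0.
Since 0 > -19, reporting 3 is strictly better here, so truthful reporting is not dominant.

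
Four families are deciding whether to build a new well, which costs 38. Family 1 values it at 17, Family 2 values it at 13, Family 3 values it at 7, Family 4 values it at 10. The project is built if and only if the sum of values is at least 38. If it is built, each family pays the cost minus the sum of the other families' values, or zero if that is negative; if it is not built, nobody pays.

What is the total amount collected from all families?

13

Total value 47 ≥ cost 38, so it is built.
Family 1: others sum to 30; max(0, 38 - 30) = 8.
Family 2: others sum to 34; max(0, 38 - 34) = 4.
Family 3: others sum to 40; max(0, 38 - 40) = 0.
Family 4: others sum to 37; max(0, 38 - 37) = 1.
Total collected = 8 + 4 + 0 + 1 = 13.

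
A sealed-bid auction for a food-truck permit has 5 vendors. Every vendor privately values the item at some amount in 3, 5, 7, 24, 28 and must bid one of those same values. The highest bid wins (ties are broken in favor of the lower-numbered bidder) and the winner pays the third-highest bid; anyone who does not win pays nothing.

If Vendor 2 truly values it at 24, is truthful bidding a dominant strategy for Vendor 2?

No

Consider the case where Vendor 1 bids 3, Vendor 3 bids 3, Vendor 4 bids 3 and Vendor 5 bids 28.
Truthful bid 24: loses, pays 0, utility 0.
Bid 28 instead: wins, pays 3, utility 24 - 3 = 21.
Since 21 > 0, bidding 28 is strictly better here, so truthful bidding is not dominant.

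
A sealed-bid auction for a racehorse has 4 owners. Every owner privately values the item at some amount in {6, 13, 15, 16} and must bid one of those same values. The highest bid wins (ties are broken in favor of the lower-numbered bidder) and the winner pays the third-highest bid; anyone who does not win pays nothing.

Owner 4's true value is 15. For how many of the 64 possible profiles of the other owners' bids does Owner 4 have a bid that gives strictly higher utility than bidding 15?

12

Others bid (6, 6, 15): truth gives 0; bid 16 gives 9 > 0. Violating.
Others bid (6, 13, 15): truth gives 0; bid 16 gives 2 > 0. Violating.
Others bid (6, 15, 6): truth gives 0; bid 16 gives 9 > 0. Violating.
Others bid (6, 15, 13): truth gives 0; bid 16 gives 2 > 0. Violating.
Others bid (6, 6, 6): truth gives 9; no alternative beats it.
Others bid (6, 6, 13): truth gives 9; no alternative beats it.
(Checking all 64 profiles: 12 have a profitable deviation, 52 do not.)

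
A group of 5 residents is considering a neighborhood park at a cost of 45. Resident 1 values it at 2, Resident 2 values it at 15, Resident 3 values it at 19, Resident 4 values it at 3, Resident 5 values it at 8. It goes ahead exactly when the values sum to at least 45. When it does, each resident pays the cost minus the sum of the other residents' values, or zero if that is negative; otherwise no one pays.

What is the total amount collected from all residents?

37

Total value 47 ≥ cost 45, so it is built.
Resident 1: others sum to 45; max(0, 45 - 45) = 0.
Resident 2: others sum to 32; max(0, 45 - 32) = 13.
Resident 3: others sum to 28; max(0, 45 - 28) = 17.
Resident 4: others sum to 44; max(0, 45 - 44) = 1.
Resident 5: others sum to 39; max(0, 45 - 39) = 6.
Total collected = 0 + 13 + 17 + 1 + 6 = 37.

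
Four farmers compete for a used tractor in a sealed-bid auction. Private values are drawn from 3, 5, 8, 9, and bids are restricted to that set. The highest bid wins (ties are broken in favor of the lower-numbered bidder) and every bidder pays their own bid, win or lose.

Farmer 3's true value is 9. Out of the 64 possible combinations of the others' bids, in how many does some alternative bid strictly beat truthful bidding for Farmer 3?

Others bid (3, 3, 3): truth gives 0; bid 5 gives 4 > 0. Violating.
Others bid (3, 3, 5): truth gives 0; bid 5 gives 4 > 0. Violating.
Others bid (3, 3, 8): truth gives 0; bid 8 gives 1 > 0. Violating.
Others bid (3, 5, 3): truth gives 0; bid 8 gives 1 > 0. Violating.
Others bid (3, 3, 9): truth gives 0; no alternative beats it.
Others bid (3, 5, 9): truth gives 0; no alternative beats it.
(Checking all 64 profiles: 40 have a profitable deviation, 24 do not.)

40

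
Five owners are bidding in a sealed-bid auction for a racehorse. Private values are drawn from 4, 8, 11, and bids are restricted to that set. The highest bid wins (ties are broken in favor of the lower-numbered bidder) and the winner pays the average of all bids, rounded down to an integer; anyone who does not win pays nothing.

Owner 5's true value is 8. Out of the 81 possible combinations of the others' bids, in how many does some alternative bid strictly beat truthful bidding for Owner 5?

Others bid (4, 4, 4, 8): truth gives 0; bid 11 gives 2 > 0. Violating.
Others bid (4, 4, 8, 4): truth gives 0; bid 11 gives 2 > 0. Violating.
Others bid (4, 4, 8, 8): truth gives 0; bid 11 gives 1 > 0. Violating.
Others bid (4, 8, 4, 4): truth gives 0; bid 11 gives 2 > 0. Violating.
Others bid (4, 4, 4, 4): truth gives 4; no alternative beats it.
Others bid (4, 4, 4, 11): truth gives 0; no alternative beats it.
(Checking all 81 profiles: 14 have a profitable deviation, 67 do not.)

14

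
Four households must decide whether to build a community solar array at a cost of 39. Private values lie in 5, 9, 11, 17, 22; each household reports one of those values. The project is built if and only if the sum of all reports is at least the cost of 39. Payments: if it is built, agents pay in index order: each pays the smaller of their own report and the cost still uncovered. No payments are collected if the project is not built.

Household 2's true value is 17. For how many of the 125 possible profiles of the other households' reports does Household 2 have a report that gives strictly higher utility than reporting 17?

102

Others report (5, 5, 22): truth gives 0; report 9 gives 8 > 0. Violating.
Others report (5, 9, 17): truth gives 0; report 9 gives 8 > 0. Violating.
Others report (5, 9, 22): truth gives 0; report 5 gives 12 > 0. Violating.
Others report (5, 11, 17): truth gives 0; report 9 gives 8 > 0. Violating.
Others report (5, 5, 5): truth gives 0; no alternative beats it.
Others report (5, 5, 9): truth gives 0; no alternative beats it.
(Checking all 125 profiles: 102 have a profitable deviation, 23 do not.)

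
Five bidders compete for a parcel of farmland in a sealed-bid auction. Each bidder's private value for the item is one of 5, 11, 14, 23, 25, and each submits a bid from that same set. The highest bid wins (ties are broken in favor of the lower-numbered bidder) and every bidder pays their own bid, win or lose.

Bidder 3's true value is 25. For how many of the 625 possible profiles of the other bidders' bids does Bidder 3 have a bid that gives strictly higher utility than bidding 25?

369

Others bid (5, 5, 5, 5): truth gives 0; bid 11 gives 14 > 0. Violating.
Others bid (5, 5, 5, 11): truth gives 0; bid 11 gives 14 > 0. Violating.
Others bid (5, 5, 5, 14): truth gives 0; bid 14 gives 11 > 0. Violating.
Others bid (5, 5, 5, 23): truth gives 0; bid 23 gives 2 > 0. Violating.
Others bid (5, 5, 5, 25): truth gives 0; no alternative beats it.
Others bid (5, 5, 11, 25): truth gives 0; no alternative beats it.
(Checking all 625 profiles: 369 have a profitable deviation, 256 do not.)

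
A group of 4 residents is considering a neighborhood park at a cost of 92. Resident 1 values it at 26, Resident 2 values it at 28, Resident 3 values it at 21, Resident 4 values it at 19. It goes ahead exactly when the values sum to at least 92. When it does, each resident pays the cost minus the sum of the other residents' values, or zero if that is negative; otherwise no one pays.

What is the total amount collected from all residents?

86

Total value 94 ≥ cost 92, so it is built.
Resident 1: others sum to 68; max(0, 92 - 68) = 24.
Resident 2: others sum to 66; max(0, 92 - 66) = 26.
Resident 3: others sum to 73; max(0, 92 - 73) = 19.
Resident 4: others sum to 75; max(0, 92 - 75) = 17.
Total collected = 24 + 26 + 19 + 17 = 86.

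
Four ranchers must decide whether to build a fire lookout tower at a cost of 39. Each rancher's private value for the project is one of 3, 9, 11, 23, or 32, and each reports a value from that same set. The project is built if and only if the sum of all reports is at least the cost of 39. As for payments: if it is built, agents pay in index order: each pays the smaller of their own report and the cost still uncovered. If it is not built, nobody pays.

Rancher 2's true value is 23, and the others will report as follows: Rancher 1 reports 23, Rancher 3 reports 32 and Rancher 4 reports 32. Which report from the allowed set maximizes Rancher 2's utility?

3

Report 3: project built, pays 3, utility 23 - 3 = 20.
Report 9: project built, pays 9, utility 23 - 9 = 14.
Report 11: project built, pays 11, utility 23 - 11 = 12.
Report 23: project built, pays 16, utility 23 - 16 = 7.
Report 32: project built, pays 16, utility 23 - 16 = 7.
The best choice is 3 with utility 20.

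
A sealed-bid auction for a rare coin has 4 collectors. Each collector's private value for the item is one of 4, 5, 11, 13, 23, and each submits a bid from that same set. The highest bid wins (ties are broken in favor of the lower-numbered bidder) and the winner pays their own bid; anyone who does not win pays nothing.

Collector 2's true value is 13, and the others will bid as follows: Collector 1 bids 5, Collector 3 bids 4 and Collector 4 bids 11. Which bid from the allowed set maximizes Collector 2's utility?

Bid 4: loses, pays 0, utility 0.
Bid 5: loses, pays 0, utility 0.
Bid 11: wins, pays 11, utility 13 - 11 = 2.
Bid 13: wins, pays 13, utility 13 - 13 = 0.
Bid 23: wins, pays 23, utility 13 - 23 = -10.
The best choice is 11 with utility 2.

11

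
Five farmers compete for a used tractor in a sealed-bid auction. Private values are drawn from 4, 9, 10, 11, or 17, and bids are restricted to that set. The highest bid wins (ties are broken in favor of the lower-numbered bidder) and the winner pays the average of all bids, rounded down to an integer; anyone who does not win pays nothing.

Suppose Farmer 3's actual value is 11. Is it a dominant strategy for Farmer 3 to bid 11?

Consider the case where Farmer 1 bids 4, Farmer 2 bids 4, Farmer 4 bids 4 and Farmer 5 bids 17.
Truthful bid 11: loses, pays 0, utility 0.
Bid 17 instead: wins, pays 9, utility 11 - 9 = 2.
Since 2 > 0, bidding 17 is strictly better here, so truthful bidding is not dominant.

No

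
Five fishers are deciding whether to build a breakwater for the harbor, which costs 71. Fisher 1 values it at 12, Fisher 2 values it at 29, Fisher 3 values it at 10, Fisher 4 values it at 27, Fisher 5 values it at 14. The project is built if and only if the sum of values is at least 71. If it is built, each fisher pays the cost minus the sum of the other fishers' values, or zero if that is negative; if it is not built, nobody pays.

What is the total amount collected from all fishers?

Total value 92 ≥ cost 71, so it is built.
Fisher 1: others sum to 80; max(0, 71 - 80) = 0.
Fisher 2: others sum to 63; max(0, 71 - 63) = 8.
Fisher 3: others sum to 82; max(0, 71 - 82) = 0.
Fisher 4: others sum to 65; max(0, 71 - 65) = 6.
Fisher 5: others sum to 78; max(0, 71 - 78) = 0.
Total collected = 0 + 8 + 0 + 6 + 0 = 14.

14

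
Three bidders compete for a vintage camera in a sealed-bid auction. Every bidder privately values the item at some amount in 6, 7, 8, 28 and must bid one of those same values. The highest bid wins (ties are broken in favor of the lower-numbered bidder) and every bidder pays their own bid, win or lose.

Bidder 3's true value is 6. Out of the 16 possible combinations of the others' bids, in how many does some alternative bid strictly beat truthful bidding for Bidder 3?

4

Others bid (6, 6): truth gives -6; bid 7 gives -1 > -6. Violating.
Others bid (6, 7): truth gives -6; bid 8 gives -2 > -6. Violating.
Others bid (7, 6): truth gives -6; bid 8 gives -2 > -6. Violating.
Others bid (7, 7): truth gives -6; bid 8 gives -2 > -6. Violating.
Others bid (6, 8): truth gives -6; no alternative beats it.
Others bid (6, 28): truth gives -6; no alternative beats it.
(Checking all 16 profiles: 4 have a profitable deviation, 12 do not.)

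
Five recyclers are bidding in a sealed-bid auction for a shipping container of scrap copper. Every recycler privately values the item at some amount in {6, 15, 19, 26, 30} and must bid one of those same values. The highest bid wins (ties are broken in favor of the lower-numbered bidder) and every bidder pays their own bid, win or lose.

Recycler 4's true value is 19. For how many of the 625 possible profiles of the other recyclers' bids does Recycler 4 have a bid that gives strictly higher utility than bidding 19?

603

Others bid (6, 6, 6, 6): truth gives 0; bid 15 gives 4 > 0. Violating.
Others bid (6, 6, 6, 15): truth gives 0; bid 15 gives 4 > 0. Violating.
Others bid (6, 6, 6, 26): truth gives -19; bid 6 gives -6 > -19. Violating.
Others bid (6, 6, 6, 30): truth gives -19; bid 6 gives -6 > -19. Violating.
Others bid (6, 6, 6, 19): truth gives 0; no alternative beats it.
Others bid (6, 6, 15, 6): truth gives 0; no alternative beats it.
(Checking all 625 profiles: 603 have a profitable deviation, 22 do not.)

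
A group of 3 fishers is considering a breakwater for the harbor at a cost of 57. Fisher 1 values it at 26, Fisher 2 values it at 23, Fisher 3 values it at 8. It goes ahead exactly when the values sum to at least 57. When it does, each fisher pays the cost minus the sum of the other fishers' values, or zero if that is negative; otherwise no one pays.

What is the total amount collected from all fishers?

Total value 57 ≥ cost 57, so it is built.
Fisher 1: others sum to 31; max(0, 57 - 31) = 26.
Fisher 2: others sum to 34; max(0, 57 - 34) = 23.
Fisher 3: others sum to 49; max(0, 57 - 49) = 8.
Total collected = 26 + 23 + 8 = 57.

57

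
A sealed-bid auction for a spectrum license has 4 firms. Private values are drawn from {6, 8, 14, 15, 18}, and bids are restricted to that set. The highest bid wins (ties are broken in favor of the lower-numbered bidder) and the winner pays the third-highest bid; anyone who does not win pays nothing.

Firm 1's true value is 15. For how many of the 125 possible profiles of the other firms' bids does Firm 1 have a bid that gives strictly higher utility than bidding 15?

Others bid (6, 6, 18): truth gives 0; bid 18 gives 9 > 0. Violating.
Others bid (6, 8, 18): truth gives 0; bid 18 gives 7 > 0. Violating.
Others bid (6, 14, 18): truth gives 0; bid 18 gives 1 > 0. Violating.
Others bid (6, 18, 6): truth gives 0; bid 18 gives 9 > 0. Violating.
Others bid (6, 6, 6): truth gives 9; no alternative beats it.
Others bid (6, 6, 8): truth gives 9; no alternative beats it.
(Checking all 125 profiles: 27 have a profitable deviation, 98 do not.)

27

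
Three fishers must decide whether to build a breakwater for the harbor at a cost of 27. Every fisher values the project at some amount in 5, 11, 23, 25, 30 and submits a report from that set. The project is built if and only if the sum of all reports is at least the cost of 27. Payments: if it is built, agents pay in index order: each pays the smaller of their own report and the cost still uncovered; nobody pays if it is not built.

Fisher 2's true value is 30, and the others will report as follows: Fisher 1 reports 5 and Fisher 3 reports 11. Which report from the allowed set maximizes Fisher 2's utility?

11

Report 5: project not built, utility 0.
Report 11: project built, pays 11, utility 30 - 11 = 19.
Report 23: project built, pays 22, utility 30 - 22 = 8.
Report 25: project built, pays 22, utility 30 - 22 = 8.
Report 30: project built, pays 22, utility 30 - 22 = 8.
The best choice is 11 with utility 19.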